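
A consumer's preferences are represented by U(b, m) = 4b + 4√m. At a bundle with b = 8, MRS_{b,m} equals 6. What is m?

m = 9

MU_b = 4, MU_m = 4/(2√m).
MRS = 4 ÷ (4/(2√m)).
MRS depends only on m: 2·√m = 6 ⇒ √m = 6/2 = 3 ⇒ m = 9.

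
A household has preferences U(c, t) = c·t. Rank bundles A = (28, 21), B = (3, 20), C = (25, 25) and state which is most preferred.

Evaluate utility at each bundle:
U(A) = 588.
U(B) = 60.
U(C) = 625.
Highest utility is C, so C ≻ A ≻ B.

Bundle C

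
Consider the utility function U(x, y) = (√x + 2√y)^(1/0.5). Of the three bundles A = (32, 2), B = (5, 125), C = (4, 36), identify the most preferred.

Bundle B

Evaluate utility at each bundle:
U(A) = 72.000.
U(B) = 605.000.
U(C) = 196.000.
Highest utility is B, so B ≻ C ≻ A.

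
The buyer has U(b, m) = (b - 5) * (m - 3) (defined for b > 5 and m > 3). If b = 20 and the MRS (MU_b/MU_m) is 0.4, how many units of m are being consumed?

MU_b = (m−3), MU_m = (b−5).
MRS = (m−3)/(b−5).
Substitute b = 20: MRS = (m − 3)/15. Setting this equal to 0.4 gives m − 3 = 0.4·15 = 6, so m = 9.

m = 9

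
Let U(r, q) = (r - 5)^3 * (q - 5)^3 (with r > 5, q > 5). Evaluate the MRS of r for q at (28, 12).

MU_r = 3·(r−5)^2·(q−5)^3, MU_q = 3·(r−5)^3·(q−5)^2.
MRS = (q−5)/(r−5).
At (28, 12): MRS = 7/23.
The indifference curve has slope −7/23 at this bundle.

MRS = 7/23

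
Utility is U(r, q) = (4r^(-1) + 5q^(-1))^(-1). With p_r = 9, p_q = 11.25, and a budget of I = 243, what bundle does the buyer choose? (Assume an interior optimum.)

For CES with ρ = -1, MRS = (4/5)·(q/r)^2.
Tangency: set MRS = p_r/p_q = 9/11.25 = 0.8.
So (q/r)^2 = 1; taking the square root, q/r = 1, i.e. q = r.
Substitute into the budget 9·r + 11.25·q = 243: 20.25·r = 243, so r* = 12 and q* = 12.

r* = 12, q* = 12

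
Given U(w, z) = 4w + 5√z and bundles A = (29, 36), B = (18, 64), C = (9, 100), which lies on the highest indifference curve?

Bundle A

Evaluate utility at each bundle:
U(A) = 146.000.
U(B) = 112.000.
U(C) = 86.000.
Highest utility is A, so A ≻ B ≻ C.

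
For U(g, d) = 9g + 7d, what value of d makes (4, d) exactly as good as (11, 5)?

U(11, 5) = 134.
Set U(4, d) = 134 and solve.
9·4 + 7d = 134 ⇒ 7d = 98 ⇒ d = 14.
Check: U(4, 14) = 134.

d = 14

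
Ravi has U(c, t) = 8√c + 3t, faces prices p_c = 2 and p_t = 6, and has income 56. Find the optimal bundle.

MU_c = 8/(2√c), MU_t = 3.
MRS = 8/(2√c) ÷ 3.
Tangency: set MRS = p_c/p_t = 2/6 = 1/3.
MRS depends only on c: (4/3)/√c = 1/3 ⇒ √c = (4/3)/(1/3) = 4 ⇒ c* = 16.
From the budget, 6·t = 56 − 2·16 = 24, so t* = 4.

c* = 16, t* = 4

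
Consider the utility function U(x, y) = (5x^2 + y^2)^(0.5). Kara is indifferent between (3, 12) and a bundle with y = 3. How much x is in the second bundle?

x = 6

U depends on (x, y) only through S = 5x^2 + y^2, so equal utility means equal S. At (3, 12): S = 189.
With y = 3: 3^2 = 9, so 5x^2 = 189 − 9 = 180, i.e. x^2 = 36.
Hence x = √36 = 6.
Check: U(6, 3) = 13.7477.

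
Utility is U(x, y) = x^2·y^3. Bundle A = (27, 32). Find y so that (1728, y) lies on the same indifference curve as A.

y = 2

U(27, 32) = 23887872.
Set U(1728, y) = 23887872 and solve.
With x = 1728: 1728^2 = 2985984, so y^3 = 23887872/2985984 = 8; taking the cube root, y = 2.
Check: U(1728, 2) = 23887872.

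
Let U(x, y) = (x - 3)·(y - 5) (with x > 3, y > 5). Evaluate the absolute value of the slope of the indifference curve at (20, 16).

MRS = 11/17

MU_x = (y−5), MU_y = (x−3).
MRS = (y−5)/(x−3).
At (20, 16): MRS = 11/17.
So at (20, 16) the consumer would give up 11/17 units of y for one more unit of x.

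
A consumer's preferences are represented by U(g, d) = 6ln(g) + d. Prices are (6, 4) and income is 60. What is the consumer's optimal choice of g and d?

MU_g = 6/g, MU_d = 1.
MRS = 6/g ÷ 1.
Tangency: set MRS = p_g/p_d = 6/4 = 1.5.
MRS depends only on g: 6/g = 1.5 ⇒ g* = 6/1.5 = 4.
From the budget, 4·d = 60 − 6·4 = 36, so d* = 9.

g* = 4, d* = 9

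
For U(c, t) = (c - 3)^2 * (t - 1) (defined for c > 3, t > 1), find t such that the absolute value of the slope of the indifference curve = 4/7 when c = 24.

MU_c = 2·(c−3)·(t−1), MU_t = (c−3)^2.
MRS = (2/1)·(t−1)/(c−3).
Substitute c = 24: MRS = (t − 1)/10.5. Setting this equal to 4/7 gives t − 1 = (4/7)·10.5 = 6, so t = 7.

t = 7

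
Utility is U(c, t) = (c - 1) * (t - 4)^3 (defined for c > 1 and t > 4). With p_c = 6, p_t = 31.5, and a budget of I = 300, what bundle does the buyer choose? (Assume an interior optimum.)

c* = 8, t* = 8

MU_c = (t−4)^3, MU_t = 3·(c−1)·(t−4)^2.
MRS = (1/3)·(t−4)/(c−1).
Tangency: set MRS = p_c/p_t = 6/31.5 = 4/21.
So (1/3)·(t − 4)/(c − 1) = 4/21, i.e. (t − 4) = (4/7)·(c − 1).
Rewrite the budget in excess-of-subsistence terms: 6·(c − 1) + 31.5·(t − 4) = 300 − 6·1 − 31.5·4 = 168.
Substituting, 24·(c − 1) = 168, so c − 1 = 7 and c* = 8.
Then t − 4 = (4/7)·7 = 4, so t* = 8.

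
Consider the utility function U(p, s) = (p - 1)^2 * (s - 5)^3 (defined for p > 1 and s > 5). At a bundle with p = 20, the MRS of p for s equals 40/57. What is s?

MU_p = 2·(p−1)·(s−5)^3, MU_s = 3·(p−1)^2·(s−5)^2.
MRS = (2/3)·(s−5)/(p−1).
Substitute p = 20: MRS = (s − 5)/28.5. Setting this equal to 40/57 gives s − 5 = (40/57)·28.5 = 20, so s = 25.

s = 25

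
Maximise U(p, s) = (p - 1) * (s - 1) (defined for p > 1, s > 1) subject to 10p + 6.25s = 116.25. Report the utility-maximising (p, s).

MU_p = (s−1), MU_s = (p−1).
MRS = (s−1)/(p−1).
Tangency: set MRS = p_p/p_s = 10/6.25 = 1.6.
So (s − 1)/(p − 1) = 1.6, i.e. (s − 1) = 1.6·(p − 1).
Rewrite the budget in excess-of-subsistence terms: 10·(p − 1) + 6.25·(s − 1) = 116.25 − 10·1 − 6.25·1 = 100.
Substituting, 20·(p − 1) = 100, so p − 1 = 5 and p* = 6.
Then s − 1 = 1.6·5 = 8, so s* = 9.

p* = 6, s* = 9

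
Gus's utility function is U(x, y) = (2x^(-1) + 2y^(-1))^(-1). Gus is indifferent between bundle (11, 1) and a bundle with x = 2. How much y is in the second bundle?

U depends on (x, y) only through S = 2x^(-1) + 2y^(-1), so equal utility means equal S. At (11, 1): S = 24/11.
With x = 2: 2·2^(-1) = 1, so 2y^(-1) = 24/11 − 1 = 13/11, i.e. y^(-1) = 13/22.
Hence y = 1/(13/22) = 22/13.
Check: U(2, 22/13) = 0.4583.

y = 22/13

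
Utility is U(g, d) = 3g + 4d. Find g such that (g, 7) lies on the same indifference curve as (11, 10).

U(11, 10) = 73.
Set U(g, 7) = 73 and solve.
3g + 4·7 = 73 ⇒ 3g = 45 ⇒ g = 15.
Check: U(15, 7) = 73.

g = 15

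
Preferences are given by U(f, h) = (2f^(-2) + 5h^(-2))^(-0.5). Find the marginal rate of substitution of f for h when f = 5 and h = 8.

For CES with ρ = -2, MRS = (2/5)·(h/f)^3.
At (5, 8): MRS = 1024/625.
So at (5, 8) the consumer would give up 1024/625 units of h for one more unit of f.

MRS = 1024/625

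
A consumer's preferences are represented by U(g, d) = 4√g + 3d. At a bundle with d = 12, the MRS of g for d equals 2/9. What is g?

g = 9

MU_g = 4/(2√g), MU_d = 3.
MRS = 4/(2√g) ÷ 3.
MRS depends only on g: (2/3)/√g = 2/9 ⇒ √g = (2/3)/(2/9) = 3 ⇒ g = 9.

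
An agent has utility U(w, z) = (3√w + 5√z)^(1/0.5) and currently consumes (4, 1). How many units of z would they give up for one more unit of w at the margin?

MRS = 0.3

For CES with ρ = 0.5, MRS = (3/5)·√(z/w).
At (4, 1): MRS = 0.3.
That is, one extra unit of w is worth 0.3 units of z at the margin.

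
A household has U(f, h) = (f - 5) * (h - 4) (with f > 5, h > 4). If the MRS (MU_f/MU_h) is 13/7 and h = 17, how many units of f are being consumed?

MU_f = (h−4), MU_h = (f−5).
MRS = (h−4)/(f−5).
Substitute h = 17: MRS = 13/(f − 5). Setting this equal to 13/7 gives f − 5 = 13/(13/7) = 7, so f = 12.

f = 12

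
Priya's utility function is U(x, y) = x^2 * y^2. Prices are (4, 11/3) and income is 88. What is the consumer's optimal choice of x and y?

MU_x = 2·x·y^2 and MU_y = 2·x^2·y.
MRS = MU_x/MU_y = y/x.
Tangency: set MRS = p_x/p_y = 4/(11/3) = 12/11.
So y/x = 12/11, i.e. y = (12/11)·x.
Substitute into the budget 4·x + (11/3)·y = 88: 8·x = 88, so x* = 11.
Then y* = (12/11)·11 = 12.

x* = 11, y* = 12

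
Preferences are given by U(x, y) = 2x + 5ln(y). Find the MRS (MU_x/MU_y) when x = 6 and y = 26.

MRS = 10.4

MU_x = 2, MU_y = 5/y.
MRS = 2 ÷ (5/y).
At (6, 26): MRS = 10.4.
So at (6, 26) the consumer would give up 10.4 units of y for one more unit of x.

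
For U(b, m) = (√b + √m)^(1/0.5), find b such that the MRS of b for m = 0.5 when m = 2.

For CES with ρ = 0.5, MRS = √(m/b).
Setting √(2/b) = 0.5 gives 2/b = 0.25 and b = 8.

b = 8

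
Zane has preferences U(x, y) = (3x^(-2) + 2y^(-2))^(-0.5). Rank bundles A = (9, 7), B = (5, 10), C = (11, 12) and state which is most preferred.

Bundle C

Evaluate utility at each bundle:
U(A) = 3.584.
U(B) = 2.673.
U(C) = 5.084.
Highest utility is C, so C ≻ A ≻ B.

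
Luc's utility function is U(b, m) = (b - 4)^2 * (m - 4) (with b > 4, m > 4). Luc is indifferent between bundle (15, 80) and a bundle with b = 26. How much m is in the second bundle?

m = 23

U(15, 80) = 9196.
Set U(26, m) = 9196 and solve.
With b = 26: (26 − 4)^2 = 484, so (m − 4) = 9196/484 = 19.
So m = 4 + 19 = 23.
Check: U(26, 23) = 9196.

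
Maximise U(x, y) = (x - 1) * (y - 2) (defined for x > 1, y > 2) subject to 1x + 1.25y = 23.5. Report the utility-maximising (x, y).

x* = 11, y* = 10

MU_x = (y−2), MU_y = (x−1).
MRS = (y−2)/(x−1).
Tangency: set MRS = p_x/p_y = 1/1.25 = 0.8.
So (y − 2)/(x − 1) = 0.8, i.e. (y − 2) = 0.8·(x − 1).
Rewrite the budget in excess-of-subsistence terms: 1·(x − 1) + 1.25·(y − 2) = 23.5 − 1·1 − 1.25·2 = 20.
Substituting, 2·(x − 1) = 20, so x − 1 = 10 and x* = 11.
Then y − 2 = 0.8·10 = 8, so y* = 10.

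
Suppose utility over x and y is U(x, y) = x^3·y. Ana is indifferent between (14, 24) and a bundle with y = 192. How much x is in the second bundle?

x = 7

U(14, 24) = 65856.
Set U(x, 192) = 65856 and solve.
With y = 192: x^3 = 65856/192 = 343; taking the cube root, x = 7.
Check: U(7, 192) = 65856.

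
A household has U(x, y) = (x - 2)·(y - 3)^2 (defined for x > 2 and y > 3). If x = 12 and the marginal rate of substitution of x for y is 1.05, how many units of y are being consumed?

y = 24

MU_x = (y−3)^2, MU_y = 2·(x−2)·(y−3).
MRS = (1/2)·(y−3)/(x−2).
Substitute x = 12: MRS = (y − 3)/20. Setting this equal to 1.05 gives y − 3 = 1.05·20 = 21, so y = 24.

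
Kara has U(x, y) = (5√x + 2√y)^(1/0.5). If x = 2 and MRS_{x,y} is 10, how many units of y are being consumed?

For CES with ρ = 0.5, MRS = (5/2)·√(y/x).
Setting (5/2)·√(y/2) = 10 gives √(y/2) = 4, so y/2 = 16 and y = 32.

y = 32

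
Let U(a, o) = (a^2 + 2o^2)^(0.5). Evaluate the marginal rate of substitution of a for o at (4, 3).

MRS = 2/3

For CES with ρ = 2, MRS = (1/2)·(o/a)^(-1).
At (4, 3): MRS = 2/3.
The indifference curve has slope −2/3 at this bundle.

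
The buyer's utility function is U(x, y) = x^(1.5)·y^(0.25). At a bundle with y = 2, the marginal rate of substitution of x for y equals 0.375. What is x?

x = 32

MU_x = 1.5·√x·y^(0.25) and MU_y = 0.25·x^(1.5)·y^(-0.75).
MRS = MU_x/MU_y = (6)·y/x.
Substitute y = 2: MRS = 12/x. Setting 12/x = 0.375 gives x = 12/0.375 = 32.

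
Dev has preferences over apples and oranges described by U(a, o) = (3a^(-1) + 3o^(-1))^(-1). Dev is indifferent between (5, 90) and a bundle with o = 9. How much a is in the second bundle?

U depends on (a, o) only through S = 3a^(-1) + 3o^(-1), so equal utility means equal S. At (5, 90): S = 19/30.
With o = 9: 3·9^(-1) = 1/3, so 3a^(-1) = 19/30 − 1/3 = 0.3, i.e. a^(-1) = 0.1.
Hence a = 1/0.1 = 10.
Check: U(10, 9) = 1.5789.

a = 10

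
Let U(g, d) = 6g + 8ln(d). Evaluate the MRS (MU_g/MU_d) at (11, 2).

MRS = 1.5

MU_g = 6, MU_d = 8/d.
MRS = 6 ÷ (8/d).
At (11, 2): MRS = 1.5.
The indifference curve has slope −1.5 at this bundle.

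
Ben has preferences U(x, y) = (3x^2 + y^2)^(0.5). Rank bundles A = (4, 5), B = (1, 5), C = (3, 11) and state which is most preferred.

Bundle C

Evaluate utility at each bundle:
U(A) = 8.544.
U(B) = 5.292.
U(C) = 12.166.
Highest utility is C, so C ≻ A ≻ B.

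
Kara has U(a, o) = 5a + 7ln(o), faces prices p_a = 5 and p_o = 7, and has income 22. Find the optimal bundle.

MU_a = 5, MU_o = 7/o.
MRS = 5 ÷ (7/o).
Tangency: set MRS = p_a/p_o = 5/7.
MRS depends only on o: (5/7)·o = 5/7 ⇒ o* = (5/7)/(5/7) = 1.
From the budget, 5·a = 22 − 7·1 = 15, so a* = 3.

a* = 3, o* = 1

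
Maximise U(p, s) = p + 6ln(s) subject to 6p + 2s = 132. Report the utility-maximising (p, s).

MU_p = 1, MU_s = 6/s.
MRS = 1 ÷ (6/s).
Tangency: set MRS = p_p/p_s = 6/2 = 3.
MRS depends only on s: (1/6)·s = 3 ⇒ s* = 3/(1/6) = 18.
From the budget, 6·p = 132 − 2·18 = 96, so p* = 16.

p* = 16, s* = 18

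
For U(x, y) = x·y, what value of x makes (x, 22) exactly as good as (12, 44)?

U(12, 44) = 528.
Set U(x, 22) = 528 and solve.
With y = 22: x = 528/22 = 24.
Check: U(24, 22) = 528.

x = 24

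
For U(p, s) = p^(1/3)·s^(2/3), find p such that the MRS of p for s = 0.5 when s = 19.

p = 19

MU_p = 1/3·p^(-2/3)·s^(2/3) and MU_s = 2/3·p^(1/3)·s^(-1/3).
MRS = MU_p/MU_s = (0.5)·s/p.
Substitute s = 19: MRS = 9.5/p. Setting 9.5/p = 0.5 gives p = 9.5/0.5 = 19.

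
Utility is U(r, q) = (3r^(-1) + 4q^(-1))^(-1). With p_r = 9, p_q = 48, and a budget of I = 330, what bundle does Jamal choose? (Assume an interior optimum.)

r* = 10, q* = 5

For CES with ρ = -1, MRS = (3/4)·(q/r)^2.
Tangency: set MRS = p_r/p_q = 9/48 = 3/16.
So (q/r)^2 = 0.25; taking the square root, q/r = 0.5, i.e. q = 0.5·r.
Substitute into the budget 9·r + 48·q = 330: 33·r = 330, so r* = 10 and q* = 0.5·10 = 5.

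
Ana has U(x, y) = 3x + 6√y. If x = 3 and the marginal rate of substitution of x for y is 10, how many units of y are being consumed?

MU_x = 3, MU_y = 6/(2√y).
MRS = 3 ÷ (6/(2√y)).
MRS depends only on y: √y = 10 ⇒ √y = 10 ⇒ y = 100.

y = 100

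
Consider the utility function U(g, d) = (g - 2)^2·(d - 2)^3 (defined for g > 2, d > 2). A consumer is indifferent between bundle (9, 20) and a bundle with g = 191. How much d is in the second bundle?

U(9, 20) = 285768.
Set U(191, d) = 285768 and solve.
With g = 191: (191 − 2)^2 = 35721, so (d − 2)^3 = 285768/35721 = 8.
Taking the cube root (with d > 2): d − 2 = 2, so d = 4.
Check: U(191, 4) = 285768.

d = 4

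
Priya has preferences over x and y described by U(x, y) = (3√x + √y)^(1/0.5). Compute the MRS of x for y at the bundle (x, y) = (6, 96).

MRS = 12

For CES with ρ = 0.5, MRS = (3/1)·√(y/x).
At (6, 96): MRS = 12.
So at (6, 96) the consumer would give up 12 units of y for one more unit of x.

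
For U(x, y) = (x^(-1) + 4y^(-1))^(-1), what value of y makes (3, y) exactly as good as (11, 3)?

y = 11/3

U depends on (x, y) only through S = x^(-1) + 4y^(-1), so equal utility means equal S. At (11, 3): S = 47/33.
With x = 3: 3^(-1) = 1/3, so 4y^(-1) = 47/33 − 1/3 = 12/11, i.e. y^(-1) = 3/11.
Hence y = 1/(3/11) = 11/3.
Check: U(3, 11/3) = 0.7021.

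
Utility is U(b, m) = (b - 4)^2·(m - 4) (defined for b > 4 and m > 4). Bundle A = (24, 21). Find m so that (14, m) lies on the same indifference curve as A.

U(24, 21) = 6800.
Set U(14, m) = 6800 and solve.
With b = 14: (14 − 4)^2 = 100, so (m − 4) = 6800/100 = 68.
So m = 4 + 68 = 72.
Check: U(14, 72) = 6800.

m = 72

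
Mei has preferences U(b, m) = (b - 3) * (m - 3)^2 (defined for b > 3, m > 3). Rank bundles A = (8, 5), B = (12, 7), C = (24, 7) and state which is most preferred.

Evaluate utility at each bundle:
U(A) = 20.
U(B) = 144.
U(C) = 336.
Highest utility is C, so C ≻ B ≻ A.

Bundle C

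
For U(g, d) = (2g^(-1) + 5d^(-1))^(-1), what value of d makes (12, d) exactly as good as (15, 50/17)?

d = 3

U depends on (g, d) only through S = 2g^(-1) + 5d^(-1), so equal utility means equal S. At (15, 50/17): S = 11/6.
With g = 12: 2·12^(-1) = 1/6, so 5d^(-1) = 11/6 − 1/6 = 5/3, i.e. d^(-1) = 1/3.
Hence d = 1/(1/3) = 3.
Check: U(12, 3) = 0.5455.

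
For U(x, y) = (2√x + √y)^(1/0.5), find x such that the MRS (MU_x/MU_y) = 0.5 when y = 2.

For CES with ρ = 0.5, MRS = (2/1)·√(y/x).
Setting (2/1)·√(2/x) = 0.5 gives √(2/x) = 0.25, so 2/x = 1/16 and x = 32.

x = 32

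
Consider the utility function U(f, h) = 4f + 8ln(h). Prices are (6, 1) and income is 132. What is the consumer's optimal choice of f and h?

MU_f = 4, MU_h = 8/h.
MRS = 4 ÷ (8/h).
Tangency: set MRS = p_f/p_h = 6/1 = 6.
MRS depends only on h: 0.5·h = 6 ⇒ h* = 6/0.5 = 12.
From the budget, 6·f = 132 − 1·12 = 120, so f* = 20.

f* = 20, h* = 12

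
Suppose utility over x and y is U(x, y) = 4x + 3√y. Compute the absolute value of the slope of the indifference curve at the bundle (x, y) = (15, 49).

MRS = 56/3

MU_x = 4, MU_y = 3/(2√y).
MRS = 4 ÷ (3/(2√y)).
At (15, 49): MRS = 56/3.
That is, one extra unit of x is worth 56/3 units of y at the margin.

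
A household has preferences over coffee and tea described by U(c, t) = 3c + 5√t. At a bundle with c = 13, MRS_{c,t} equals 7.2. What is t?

MU_c = 3, MU_t = 5/(2√t).
MRS = 3 ÷ (5/(2√t)).
MRS depends only on t: 1.2·√t = 7.2 ⇒ √t = 7.2/1.2 = 6 ⇒ t = 36.

t = 36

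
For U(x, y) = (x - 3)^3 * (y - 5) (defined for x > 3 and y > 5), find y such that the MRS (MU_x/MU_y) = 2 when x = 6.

y = 7

MU_x = 3·(x−3)^2·(y−5), MU_y = (x−3)^3.
MRS = (3/1)·(y−5)/(x−3).
Substitute x = 6: MRS = (y − 5)/1. Setting this equal to 2 gives y − 5 = 2·1 = 2, so y = 7.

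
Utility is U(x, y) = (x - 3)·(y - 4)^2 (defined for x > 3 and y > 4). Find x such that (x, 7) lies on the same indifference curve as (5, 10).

U(5, 10) = 72.
Set U(x, 7) = 72 and solve.
With y = 7: (7 − 4)^2 = 9, so (x − 3) = 72/9 = 8.
So x = 3 + 8 = 11.
Check: U(11, 7) = 72.

x = 11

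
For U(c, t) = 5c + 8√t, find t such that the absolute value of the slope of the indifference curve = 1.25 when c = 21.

t = 1

MU_c = 5, MU_t = 8/(2√t).
MRS = 5 ÷ (8/(2√t)).
MRS depends only on t: 1.25·√t = 1.25 ⇒ √t = 1.25/1.25 = 1 ⇒ t = 1.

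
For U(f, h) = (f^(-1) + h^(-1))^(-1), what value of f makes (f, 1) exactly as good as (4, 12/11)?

f = 6

U depends on (f, h) only through S = f^(-1) + h^(-1), so equal utility means equal S. At (4, 12/11): S = 7/6.
With h = 1: 1^(-1) = 1, so f^(-1) = 7/6 − 1 = 1/6.
Hence f = 1/(1/6) = 6.
Check: U(6, 1) = 0.8571.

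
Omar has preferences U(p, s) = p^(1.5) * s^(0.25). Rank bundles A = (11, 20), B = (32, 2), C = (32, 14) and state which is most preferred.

Evaluate utility at each bundle:
U(A) = 77.152.
U(B) = 215.269.
U(C) = 350.152.
Highest utility is C, so C ≻ B ≻ A.

Bundle C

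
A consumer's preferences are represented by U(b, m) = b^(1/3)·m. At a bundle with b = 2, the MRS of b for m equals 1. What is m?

MU_b = 1/3·b^(-2/3)·m and MU_m = b^(1/3).
MRS = MU_b/MU_m = (1/3)·m/b.
Substitute b = 2: MRS = m/6. Setting m/6 = 1 gives m = 1·6 = 6.

m = 6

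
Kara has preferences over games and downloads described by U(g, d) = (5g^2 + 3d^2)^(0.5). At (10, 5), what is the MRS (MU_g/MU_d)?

MRS = 10/3

For CES with ρ = 2, MRS = (5/3)·(d/g)^(-1).
At (10, 5): MRS = 10/3.
The indifference curve has slope −10/3 at this bundle.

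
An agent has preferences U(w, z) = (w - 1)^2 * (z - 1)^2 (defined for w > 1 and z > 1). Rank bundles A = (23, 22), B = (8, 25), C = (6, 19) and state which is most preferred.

Evaluate utility at each bundle:
U(A) = 213444.
U(B) = 28224.
U(C) = 8100.
Highest utility is A, so A ≻ B ≻ C.

Bundle A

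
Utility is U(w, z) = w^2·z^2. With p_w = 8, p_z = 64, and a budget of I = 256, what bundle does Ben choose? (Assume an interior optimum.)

w* = 16, z* = 2

MU_w = 2·w·z^2 and MU_z = 2·w^2·z.
MRS = MU_w/MU_z = z/w.
Tangency: set MRS = p_w/p_z = 8/64 = 0.125.
So z/w = 0.125, i.e. z = 0.125·w.
Substitute into the budget 8·w + 64·z = 256: 16·w = 256, so w* = 16.
Then z* = 0.125·16 = 2.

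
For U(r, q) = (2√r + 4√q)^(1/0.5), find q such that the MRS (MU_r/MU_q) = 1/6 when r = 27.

q = 3

For CES with ρ = 0.5, MRS = (2/4)·√(q/r).
Setting (2/4)·√(q/27) = 1/6 gives √(q/27) = 1/3, so q/27 = 1/9 and q = 3.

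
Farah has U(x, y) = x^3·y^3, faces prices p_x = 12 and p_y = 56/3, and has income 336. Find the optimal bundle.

x* = 14, y* = 9

MU_x = 3·x^2·y^3 and MU_y = 3·x^3·y^2.
MRS = MU_x/MU_y = y/x.
Tangency: set MRS = p_x/p_y = 12/(56/3) = 9/14.
So y/x = 9/14, i.e. y = (9/14)·x.
Substitute into the budget 12·x + (56/3)·y = 336: 24·x = 336, so x* = 14.
Then y* = (9/14)·14 = 9.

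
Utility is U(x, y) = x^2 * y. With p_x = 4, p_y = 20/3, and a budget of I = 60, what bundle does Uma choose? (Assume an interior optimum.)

x* = 10, y* = 3

MU_x = 2·x·y and MU_y = x^2.
MRS = MU_x/MU_y = (2/1)·y/x.
Tangency: set MRS = p_x/p_y = 4/(20/3) = 0.6.
So (2/1)·y/x = 0.6, i.e. y = 0.3·x.
Substitute into the budget 4·x + (20/3)·y = 60: 6·x = 60, so x* = 10.
Then y* = 0.3·10 = 3.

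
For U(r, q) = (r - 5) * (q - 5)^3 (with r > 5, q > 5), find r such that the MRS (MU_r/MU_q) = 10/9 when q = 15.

MU_r = (q−5)^3, MU_q = 3·(r−5)·(q−5)^2.
MRS = (1/3)·(q−5)/(r−5).
Substitute q = 15: MRS = (10/3)/(r − 5). Setting this equal to 10/9 gives r − 5 = (10/3)/(10/9) = 3, so r = 8.

r = 8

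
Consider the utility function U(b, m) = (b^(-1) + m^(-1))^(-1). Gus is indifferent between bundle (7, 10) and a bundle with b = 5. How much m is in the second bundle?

U depends on (b, m) only through S = b^(-1) + m^(-1), so equal utility means equal S. At (7, 10): S = 17/70.
With b = 5: 5^(-1) = 0.2, so m^(-1) = 17/70 − 0.2 = 3/70.
Hence m = 1/(3/70) = 70/3.
Check: U(5, 70/3) = 4.1176.

m = 70/3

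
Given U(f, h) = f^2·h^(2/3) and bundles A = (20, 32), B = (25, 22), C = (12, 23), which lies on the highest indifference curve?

Bundle B

Evaluate utility at each bundle:
U(A) = 4031.747.
U(B) = 4907.140.
U(C) = 1164.611.
Highest utility is B, so B ≻ A ≻ C.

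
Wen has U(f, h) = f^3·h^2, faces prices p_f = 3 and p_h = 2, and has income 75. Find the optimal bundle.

MU_f = 3·f^2·h^2 and MU_h = 2·f^3·h.
MRS = MU_f/MU_h = (3/2)·h/f.
Tangency: set MRS = p_f/p_h = 3/2 = 1.5.
So (3/2)·h/f = 1.5, i.e. h = f.
Substitute into the budget 3·f + 2·h = 75: 5·f = 75, so f* = 15.
Then h* = 15.

f* = 15, h* = 15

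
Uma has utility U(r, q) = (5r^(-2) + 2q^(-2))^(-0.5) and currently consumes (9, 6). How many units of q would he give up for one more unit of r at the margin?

MRS = 20/27

For CES with ρ = -2, MRS = (5/2)·(q/r)^3.
At (9, 6): MRS = 20/27.
So at (9, 6) the consumer would give up 20/27 units of q for one more unit of r.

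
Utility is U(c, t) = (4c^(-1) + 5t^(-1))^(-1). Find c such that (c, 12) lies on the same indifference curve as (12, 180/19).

c = 9

U depends on (c, t) only through S = 4c^(-1) + 5t^(-1), so equal utility means equal S. At (12, 180/19): S = 31/36.
With t = 12: 5·12^(-1) = 5/12, so 4c^(-1) = 31/36 − 5/12 = 4/9, i.e. c^(-1) = 1/9.
Hence c = 1/(1/9) = 9.
Check: U(9, 12) = 1.1613.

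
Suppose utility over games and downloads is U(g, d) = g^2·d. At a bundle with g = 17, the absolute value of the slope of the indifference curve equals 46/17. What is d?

d = 23

MU_g = 2·g·d and MU_d = g^2.
MRS = MU_g/MU_d = (2/1)·d/g.
Substitute g = 17: MRS = d/8.5. Setting d/8.5 = 46/17 gives d = (46/17)·8.5 = 23.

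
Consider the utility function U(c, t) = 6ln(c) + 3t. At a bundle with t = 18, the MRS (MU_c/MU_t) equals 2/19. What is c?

MU_c = 6/c, MU_t = 3.
MRS = 6/c ÷ 3.
MRS depends only on c: 2/c = 2/19 ⇒ c = 2/(2/19) = 19.

c = 19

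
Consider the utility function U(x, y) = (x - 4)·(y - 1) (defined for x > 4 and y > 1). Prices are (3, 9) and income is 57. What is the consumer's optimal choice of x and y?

x* = 10, y* = 3

MU_x = (y−1), MU_y = (x−4).
MRS = (y−1)/(x−4).
Tangency: set MRS = p_x/p_y = 3/9 = 1/3.
So (y − 1)/(x − 4) = 1/3, i.e. (y − 1) = (1/3)·(x − 4).
Rewrite the budget in excess-of-subsistence terms: 3·(x − 4) + 9·(y − 1) = 57 − 3·4 − 9·1 = 36.
Substituting, 6·(x − 4) = 36, so x − 4 = 6 and x* = 10.
Then y − 1 = (1/3)·6 = 2, so y* = 3.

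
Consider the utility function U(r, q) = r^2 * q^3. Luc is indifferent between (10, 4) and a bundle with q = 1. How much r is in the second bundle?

r = 80

U(10, 4) = 6400.
Set U(r, 1) = 6400 and solve.
With q = 1: 1^3 = 1, so r^2 = 6400/1 = 6400; taking the square root, r = 80.
Check: U(80, 1) = 6400.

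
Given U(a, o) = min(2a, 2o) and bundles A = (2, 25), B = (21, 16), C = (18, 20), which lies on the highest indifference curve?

Evaluate utility at each bundle:
U(A) = 4.
U(B) = 32.
U(C) = 36.
Highest utility is C, so C ≻ B ≻ A.

Bundle C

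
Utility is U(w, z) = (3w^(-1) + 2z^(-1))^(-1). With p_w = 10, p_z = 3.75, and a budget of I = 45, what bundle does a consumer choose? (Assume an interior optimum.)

For CES with ρ = -1, MRS = (3/2)·(z/w)^2.
Tangency: set MRS = p_w/p_z = 10/3.75 = 8/3.
So (z/w)^2 = 16/9; taking the square root, z/w = 4/3, i.e. z = (4/3)·w.
Substitute into the budget 10·w + 3.75·z = 45: 15·w = 45, so w* = 3 and z* = (4/3)·3 = 4.

w* = 3, z* = 4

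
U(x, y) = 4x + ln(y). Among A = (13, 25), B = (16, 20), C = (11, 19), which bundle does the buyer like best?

Evaluate utility at each bundle:
U(A) = 55.219.
U(B) = 66.996.
U(C) = 46.944.
Highest utility is B, so B ≻ A ≻ C.

Bundle B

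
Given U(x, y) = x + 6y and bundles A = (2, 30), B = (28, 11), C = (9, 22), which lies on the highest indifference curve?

Evaluate utility at each bundle:
U(A) = 182.
U(B) = 94.
U(C) = 141.
Highest utility is A, so A ≻ C ≻ B.

Bundle A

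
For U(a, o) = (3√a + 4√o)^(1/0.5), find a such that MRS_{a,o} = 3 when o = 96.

a = 6

For CES with ρ = 0.5, MRS = (3/4)·√(o/a).
Setting (3/4)·√(96/a) = 3 gives √(96/a) = 4, so 96/a = 16 and a = 6.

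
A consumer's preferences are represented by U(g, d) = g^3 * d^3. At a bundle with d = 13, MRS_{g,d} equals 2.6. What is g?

g = 5

MU_g = 3·g^2·d^3 and MU_d = 3·g^3·d^2.
MRS = MU_g/MU_d = d/g.
Substitute d = 13: MRS = 13/g. Setting 13/g = 2.6 gives g = 13/2.6 = 5.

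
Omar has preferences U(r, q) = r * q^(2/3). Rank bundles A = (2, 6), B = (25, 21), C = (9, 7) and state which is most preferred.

Evaluate utility at each bundle:
U(A) = 6.604.
U(B) = 190.292.
U(C) = 32.934.
Highest utility is B, so B ≻ C ≻ A.

Bundle B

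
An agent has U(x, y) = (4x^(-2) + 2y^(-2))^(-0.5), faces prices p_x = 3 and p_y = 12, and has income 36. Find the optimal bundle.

For CES with ρ = -2, MRS = (4/2)·(y/x)^3.
Tangency: set MRS = p_x/p_y = 3/12 = 0.25.
So (y/x)^3 = 0.125; taking the cube root, y/x = 0.5, i.e. y = 0.5·x.
Substitute into the budget 3·x + 12·y = 36: 9·x = 36, so x* = 4 and y* = 0.5·4 = 2.

x* = 4, y* = 2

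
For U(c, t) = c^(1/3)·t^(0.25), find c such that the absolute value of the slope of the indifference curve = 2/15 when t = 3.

MU_c = 1/3·c^(-2/3)·t^(0.25) and MU_t = 0.25·c^(1/3)·t^(-0.75).
MRS = MU_c/MU_t = (4/3)·t/c.
Substitute t = 3: MRS = 4/c. Setting 4/c = 2/15 gives c = 4/(2/15) = 30.

c = 30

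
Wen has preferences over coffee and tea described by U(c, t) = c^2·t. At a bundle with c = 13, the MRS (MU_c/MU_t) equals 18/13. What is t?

MU_c = 2·c·t and MU_t = c^2.
MRS = MU_c/MU_t = (2/1)·t/c.
Substitute c = 13: MRS = t/6.5. Setting t/6.5 = 18/13 gives t = (18/13)·6.5 = 9.

t = 9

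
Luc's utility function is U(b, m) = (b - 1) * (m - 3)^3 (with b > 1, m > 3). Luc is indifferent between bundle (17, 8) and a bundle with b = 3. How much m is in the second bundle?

m = 13

U(17, 8) = 2000.
Set U(3, m) = 2000 and solve.
With b = 3: (3 − 1) = 2, so (m − 3)^3 = 2000/2 = 1000.
Taking the cube root (with m > 3): m − 3 = 10, so m = 13.
Check: U(3, 13) = 2000.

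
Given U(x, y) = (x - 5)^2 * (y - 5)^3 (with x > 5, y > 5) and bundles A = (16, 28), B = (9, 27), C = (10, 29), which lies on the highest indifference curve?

Bundle A

Evaluate utility at each bundle:
U(A) = 1472207.
U(B) = 170368.
U(C) = 345600.
Highest utility is A, so A ≻ C ≻ B.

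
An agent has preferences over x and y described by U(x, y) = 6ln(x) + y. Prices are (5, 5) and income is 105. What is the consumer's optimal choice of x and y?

x* = 6, y* = 15

MU_x = 6/x, MU_y = 1.
MRS = 6/x ÷ 1.
Tangency: set MRS = p_x/p_y = 5/5 = 1.
MRS depends only on x: 6/x = 1 ⇒ x* = 6/1 = 6.
From the budget, 5·y = 105 − 5·6 = 75, so y* = 15.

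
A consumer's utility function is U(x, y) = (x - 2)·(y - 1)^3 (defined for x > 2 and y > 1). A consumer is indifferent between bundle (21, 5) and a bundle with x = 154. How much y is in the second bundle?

U(21, 5) = 1216.
Set U(154, y) = 1216 and solve.
With x = 154: (154 − 2) = 152, so (y − 1)^3 = 1216/152 = 8.
Taking the cube root (with y > 1): y − 1 = 2, so y = 3.
Check: U(154, 3) = 1216.

y = 3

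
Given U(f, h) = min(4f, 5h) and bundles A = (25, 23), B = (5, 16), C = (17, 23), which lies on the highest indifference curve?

Bundle A

Evaluate utility at each bundle:
U(A) = 100.
U(B) = 20.
U(C) = 68.
Highest utility is A, so A ≻ C ≻ B.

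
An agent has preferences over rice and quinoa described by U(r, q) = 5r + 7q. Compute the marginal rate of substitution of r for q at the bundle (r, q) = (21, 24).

MU_r = 5, MU_q = 7, so MRS = 5/7 at every bundle.
At (21, 24): MRS = 5/7.
The indifference curve has slope −5/7 at this bundle.

MRS = 5/7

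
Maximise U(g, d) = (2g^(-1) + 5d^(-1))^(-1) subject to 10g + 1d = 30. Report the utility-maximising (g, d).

For CES with ρ = -1, MRS = (2/5)·(d/g)^2.
Tangency: set MRS = p_g/p_d = 10/1 = 10.
So (d/g)^2 = 25; taking the square root, d/g = 5, i.e. d = 5·g.
Substitute into the budget 10·g + 1·d = 30: 15·g = 30, so g* = 2 and d* = 5·2 = 10.

g* = 2, d* = 10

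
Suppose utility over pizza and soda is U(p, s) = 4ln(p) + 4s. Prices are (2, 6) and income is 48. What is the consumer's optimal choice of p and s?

MU_p = 4/p, MU_s = 4.
MRS = 4/p ÷ 4.
Tangency: set MRS = p_p/p_s = 2/6 = 1/3.
MRS depends only on p: 1/p = 1/3 ⇒ p* = 1/(1/3) = 3.
From the budget, 6·s = 48 − 2·3 = 42, so s* = 7.

p* = 3, s* = 7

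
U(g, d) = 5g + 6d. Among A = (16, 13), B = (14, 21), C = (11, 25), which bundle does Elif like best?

Evaluate utility at each bundle:
U(A) = 158.
U(B) = 196.
U(C) = 205.
Highest utility is C, so C ≻ B ≻ A.

Bundle C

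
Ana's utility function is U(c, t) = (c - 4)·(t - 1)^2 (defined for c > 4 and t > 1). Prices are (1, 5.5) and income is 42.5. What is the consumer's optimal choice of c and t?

c* = 15, t* = 5

MU_c = (t−1)^2, MU_t = 2·(c−4)·(t−1).
MRS = (1/2)·(t−1)/(c−4).
Tangency: set MRS = p_c/p_t = 1/5.5 = 2/11.
So (1/2)·(t − 1)/(c − 4) = 2/11, i.e. (t − 1) = (4/11)·(c − 4).
Rewrite the budget in excess-of-subsistence terms: 1·(c − 4) + 5.5·(t − 1) = 42.5 − 1·4 − 5.5·1 = 33.
Substituting, 3·(c − 4) = 33, so c − 4 = 11 and c* = 15.
Then t − 1 = (4/11)·11 = 4, so t* = 5.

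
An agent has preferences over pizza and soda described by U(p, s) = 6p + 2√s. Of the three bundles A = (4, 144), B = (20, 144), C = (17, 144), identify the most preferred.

Bundle B

Evaluate utility at each bundle:
U(A) = 48.000.
U(B) = 144.000.
U(C) = 126.000.
Highest utility is B, so B ≻ C ≻ A.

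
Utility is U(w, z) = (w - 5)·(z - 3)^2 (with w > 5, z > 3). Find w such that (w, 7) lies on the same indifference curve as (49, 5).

w = 16

U(49, 5) = 176.
Set U(w, 7) = 176 and solve.
With z = 7: (7 − 3)^2 = 16, so (w − 5) = 176/16 = 11.
So w = 5 + 11 = 16.
Check: U(16, 7) = 176.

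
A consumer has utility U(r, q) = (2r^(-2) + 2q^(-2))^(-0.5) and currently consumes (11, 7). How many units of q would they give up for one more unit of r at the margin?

For CES with ρ = -2, MRS = (q/r)^3.
At (11, 7): MRS = 343/1331.
So at (11, 7) the consumer would give up 343/1331 units of q for one more unit of r.

MRS = 343/1331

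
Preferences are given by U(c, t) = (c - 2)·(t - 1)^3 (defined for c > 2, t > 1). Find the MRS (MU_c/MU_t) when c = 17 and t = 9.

MU_c = (t−1)^3, MU_t = 3·(c−2)·(t−1)^2.
MRS = (1/3)·(t−1)/(c−2).
At (17, 9): MRS = 8/45.
So at (17, 9) the consumer would give up 8/45 units of t for one more unit of c.

MRS = 8/45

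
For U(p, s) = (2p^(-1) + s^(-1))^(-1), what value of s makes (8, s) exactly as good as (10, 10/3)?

s = 4

U depends on (p, s) only through S = 2p^(-1) + s^(-1), so equal utility means equal S. At (10, 10/3): S = 0.5.
With p = 8: 2·8^(-1) = 0.25, so s^(-1) = 0.5 − 0.25 = 0.25.
Hence s = 1/0.25 = 4.
Check: U(8, 4) = 2.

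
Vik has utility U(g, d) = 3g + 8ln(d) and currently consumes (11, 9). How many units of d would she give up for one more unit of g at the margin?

MU_g = 3, MU_d = 8/d.
MRS = 3 ÷ (8/d).
At (11, 9): MRS = 3.375.
So at (11, 9) the consumer would give up 3.375 units of d for one more unit of g.

MRS = 3.375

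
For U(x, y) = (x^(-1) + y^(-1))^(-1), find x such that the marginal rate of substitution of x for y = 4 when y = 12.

x = 6

For CES with ρ = -1, MRS = (y/x)^2.
Setting (12/x)^2 = 4 gives 12/x = 2 and x = 6.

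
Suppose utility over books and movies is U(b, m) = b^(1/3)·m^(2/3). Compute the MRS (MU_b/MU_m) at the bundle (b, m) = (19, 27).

MRS = 27/38

MU_b = 1/3·b^(-2/3)·m^(2/3) and MU_m = 2/3·b^(1/3)·m^(-1/3).
MRS = MU_b/MU_m = (0.5)·m/b.
At (19, 27): MRS = 27/38.
The indifference curve has slope −27/38 at this bundle.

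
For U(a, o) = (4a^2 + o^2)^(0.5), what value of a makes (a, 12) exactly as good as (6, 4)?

a = 2

U depends on (a, o) only through S = 4a^2 + o^2, so equal utility means equal S. At (6, 4): S = 160.
With o = 12: 12^2 = 144, so 4a^2 = 160 − 144 = 16, i.e. a^2 = 4.
Hence a = √4 = 2.
Check: U(2, 12) = 12.6491.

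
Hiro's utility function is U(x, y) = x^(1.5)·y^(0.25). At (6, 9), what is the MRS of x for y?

MU_x = 1.5·√x·y^(0.25) and MU_y = 0.25·x^(1.5)·y^(-0.75).
MRS = MU_x/MU_y = (6)·y/x.
At (6, 9): MRS = 9.
The indifference curve has slope −9 at this bundle.

MRS = 9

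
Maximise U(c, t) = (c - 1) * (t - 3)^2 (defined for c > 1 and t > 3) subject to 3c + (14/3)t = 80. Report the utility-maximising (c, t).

c* = 8, t* = 12

MU_c = (t−3)^2, MU_t = 2·(c−1)·(t−3).
MRS = (1/2)·(t−3)/(c−1).
Tangency: set MRS = p_c/p_t = 3/(14/3) = 9/14.
So (1/2)·(t − 3)/(c − 1) = 9/14, i.e. (t − 3) = (9/7)·(c − 1).
Rewrite the budget in excess-of-subsistence terms: 3·(c − 1) + (14/3)·(t − 3) = 80 − 3·1 − (14/3)·3 = 63.
Substituting, 9·(c − 1) = 63, so c − 1 = 7 and c* = 8.
Then t − 3 = (9/7)·7 = 9, so t* = 12.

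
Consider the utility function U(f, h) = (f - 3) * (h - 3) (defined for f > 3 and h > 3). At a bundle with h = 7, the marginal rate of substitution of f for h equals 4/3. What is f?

f = 6

MU_f = (h−3), MU_h = (f−3).
MRS = (h−3)/(f−3).
Substitute h = 7: MRS = 4/(f − 3). Setting this equal to 4/3 gives f − 3 = 4/(4/3) = 3, so f = 6.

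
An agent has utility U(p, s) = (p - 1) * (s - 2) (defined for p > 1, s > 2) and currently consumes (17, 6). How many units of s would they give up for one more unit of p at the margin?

MU_p = (s−2), MU_s = (p−1).
MRS = (s−2)/(p−1).
At (17, 6): MRS = 0.25.
The indifference curve has slope −0.25 at this bundle.

MRS = 0.25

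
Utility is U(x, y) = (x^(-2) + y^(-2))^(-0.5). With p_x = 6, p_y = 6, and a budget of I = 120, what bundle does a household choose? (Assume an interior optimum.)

x* = 10, y* = 10

For CES with ρ = -2, MRS = (y/x)^3.
Tangency: set MRS = p_x/p_y = 6/6 = 1.
So (y/x)^3 = 1; taking the cube root, y/x = 1, i.e. y = x.
Substitute into the budget 6·x + 6·y = 120: 12·x = 120, so x* = 10 and y* = 10.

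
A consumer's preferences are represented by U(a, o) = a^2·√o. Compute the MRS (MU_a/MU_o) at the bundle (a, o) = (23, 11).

MU_a = 2·a·√o and MU_o = 0.5·a^2·o^(-0.5).
MRS = MU_a/MU_o = (4)·o/a.
At (23, 11): MRS = 44/23.
So at (23, 11) the consumer would give up 44/23 units of o for one more unit of a.

MRS = 44/23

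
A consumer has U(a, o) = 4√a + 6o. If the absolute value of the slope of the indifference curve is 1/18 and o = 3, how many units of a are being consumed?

MU_a = 4/(2√a), MU_o = 6.
MRS = 4/(2√a) ÷ 6.
MRS depends only on a: (1/3)/√a = 1/18 ⇒ √a = (1/3)/(1/18) = 6 ⇒ a = 36.

a = 36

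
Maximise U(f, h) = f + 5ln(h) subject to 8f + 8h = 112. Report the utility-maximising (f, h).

MU_f = 1, MU_h = 5/h.
MRS = 1 ÷ (5/h).
Tangency: set MRS = p_f/p_h = 8/8 = 1.
MRS depends only on h: 0.2·h = 1 ⇒ h* = 1/0.2 = 5.
From the budget, 8·f = 112 − 8·5 = 72, so f* = 9.

f* = 9, h* = 5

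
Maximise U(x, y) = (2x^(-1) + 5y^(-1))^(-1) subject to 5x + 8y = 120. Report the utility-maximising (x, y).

x* = 8, y* = 10

For CES with ρ = -1, MRS = (2/5)·(y/x)^2.
Tangency: set MRS = p_x/p_y = 5/8 = 0.625.
So (y/x)^2 = 25/16; taking the square root, y/x = 1.25, i.e. y = 1.25·x.
Substitute into the budget 5·x + 8·y = 120: 15·x = 120, so x* = 8 and y* = 1.25·8 = 10.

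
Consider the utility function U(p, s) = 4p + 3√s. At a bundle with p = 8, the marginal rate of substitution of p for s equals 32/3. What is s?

MU_p = 4, MU_s = 3/(2√s).
MRS = 4 ÷ (3/(2√s)).
MRS depends only on s: (8/3)·√s = 32/3 ⇒ √s = (32/3)/(8/3) = 4 ⇒ s = 16.

s = 16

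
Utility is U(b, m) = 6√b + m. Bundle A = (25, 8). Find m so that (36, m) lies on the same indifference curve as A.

U(25, 8) = 38.
Set U(36, m) = 38 and solve.
With b = 36: √36 = 6, so m = 38 − 6·6 = 2.
Check: U(36, 2) = 38.

m = 2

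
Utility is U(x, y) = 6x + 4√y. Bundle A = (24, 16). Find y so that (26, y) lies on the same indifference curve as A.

y = 1

U(24, 16) = 160.
Set U(26, y) = 160 and solve.
With x = 26: 4√y = 160 − 6·26 = 4, so √y = 1 and y = 1.
Check: U(26, 1) = 160.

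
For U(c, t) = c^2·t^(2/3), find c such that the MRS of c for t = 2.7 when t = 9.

MU_c = 2·c·t^(2/3) and MU_t = 2/3·c^2·t^(-1/3).
MRS = MU_c/MU_t = (3)·t/c.
Substitute t = 9: MRS = 27/c. Setting 27/c = 2.7 gives c = 27/2.7 = 10.

c = 10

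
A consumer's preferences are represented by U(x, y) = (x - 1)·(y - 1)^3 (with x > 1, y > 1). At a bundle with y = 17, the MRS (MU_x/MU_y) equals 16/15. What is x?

x = 6

MU_x = (y−1)^3, MU_y = 3·(x−1)·(y−1)^2.
MRS = (1/3)·(y−1)/(x−1).
Substitute y = 17: MRS = (16/3)/(x − 1). Setting this equal to 16/15 gives x − 1 = (16/3)/(16/15) = 5, so x = 6.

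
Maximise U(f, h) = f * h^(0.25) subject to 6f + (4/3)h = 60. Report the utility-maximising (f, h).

f* = 8, h* = 9

MU_f = h^(0.25) and MU_h = 0.25·f·h^(-0.75).
MRS = MU_f/MU_h = (4)·h/f.
Tangency: set MRS = p_f/p_h = 6/(4/3) = 4.5.
So (4)·h/f = 4.5, i.e. h = 1.125·f.
Substitute into the budget 6·f + (4/3)·h = 60: 7.5·f = 60, so f* = 8.
Then h* = 1.125·8 = 9.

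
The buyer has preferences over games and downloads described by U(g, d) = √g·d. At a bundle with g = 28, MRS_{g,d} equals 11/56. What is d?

d = 11

MU_g = 0.5·g^(-0.5)·d and MU_d = √g.
MRS = MU_g/MU_d = (0.5)·d/g.
Substitute g = 28: MRS = d/56. Setting d/56 = 11/56 gives d = (11/56)·56 = 11.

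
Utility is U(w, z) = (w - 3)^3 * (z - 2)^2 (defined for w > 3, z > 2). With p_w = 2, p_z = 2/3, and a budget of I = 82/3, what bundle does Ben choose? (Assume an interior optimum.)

MU_w = 3·(w−3)^2·(z−2)^2, MU_z = 2·(w−3)^3·(z−2).
MRS = (3/2)·(z−2)/(w−3).
Tangency: set MRS = p_w/p_z = 2/(2/3) = 3.
So (3/2)·(z − 2)/(w − 3) = 3, i.e. (z − 2) = 2·(w − 3).
Rewrite the budget in excess-of-subsistence terms: 2·(w − 3) + (2/3)·(z − 2) = 82/3 − 2·3 − (2/3)·2 = 20.
Substituting, (10/3)·(w − 3) = 20, so w − 3 = 6 and w* = 9.
Then z − 2 = 2·6 = 12, so z* = 14.

w* = 9, z* = 14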